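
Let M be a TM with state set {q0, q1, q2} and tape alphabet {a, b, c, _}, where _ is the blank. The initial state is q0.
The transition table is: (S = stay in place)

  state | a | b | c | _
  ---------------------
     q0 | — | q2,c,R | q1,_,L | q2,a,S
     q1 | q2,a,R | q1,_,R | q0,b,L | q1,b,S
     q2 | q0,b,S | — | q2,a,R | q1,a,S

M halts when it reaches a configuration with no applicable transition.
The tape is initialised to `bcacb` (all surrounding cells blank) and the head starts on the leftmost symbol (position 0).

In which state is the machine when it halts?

q2

state=q0 head=0 tape=[b]cacb   (q0,b)→(q2,c,R)
state=q2 head=1 tape=c[c]acb   (q2,c)→(q2,a,R)
state=q2 head=2 tape=ca[a]cb   (q2,a)→(q0,b,S)
state=q0 head=2 tape=ca[b]cb   (q0,b)→(q2,c,R)
state=q2 head=3 tape=cac[c]b   (q2,c)→(q2,a,R)
state=q2 head=4 tape=caca[b]
No transition is defined for (q2, b); M halts in state q2.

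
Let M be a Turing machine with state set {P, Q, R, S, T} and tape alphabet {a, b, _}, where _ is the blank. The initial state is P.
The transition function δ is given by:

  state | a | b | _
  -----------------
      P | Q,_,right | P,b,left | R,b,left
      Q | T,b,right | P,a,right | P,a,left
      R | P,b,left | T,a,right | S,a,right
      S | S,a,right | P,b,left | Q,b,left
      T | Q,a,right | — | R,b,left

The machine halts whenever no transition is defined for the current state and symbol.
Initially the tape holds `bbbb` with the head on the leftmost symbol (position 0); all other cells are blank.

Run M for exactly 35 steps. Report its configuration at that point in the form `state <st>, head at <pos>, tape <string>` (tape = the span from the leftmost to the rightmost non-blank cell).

state S, head at 3, tape abbb

P | __[b]bbb__   read b → write b, move left, go to P
P | _[_]bbbb__   read _ → write b, move left, go to R
R | [_]bbbbb__   read _ → write a, move right, go to S
S | a[b]bbbb__   read b → write b, move left, go to P
P | [a]bbbbb__   read a → write _, move right, go to Q
Q | _[b]bbbb__   read b → write a, move right, go to P
P | _a[b]bbb__   read b → write b, move left, go to P
P | _[a]bbbb__   read a → write _, move right, go to Q
Q | __[b]bbb__   read b → write a, move right, go to P
P | __a[b]bb__   read b → write b, move left, go to P
P | __[a]bbb__   read a → write _, move right, go to Q
Q | ___[b]bb__   read b → write a, move right, go to P
P | ___a[b]b__   read b → write b, move left, go to P
P | ___[a]bb__   read a → write _, move right, go to Q
Q | ____[b]b__   read b → write a, move right, go to P
P | ____a[b]__   read b → write b, move left, go to P
P | ____[a]b__   read a → write _, move right, go to Q
Q | _____[b]__   read b → write a, move right, go to P
P | _____a[_]_   read _ → write b, move left, go to R
R | _____[a]b_   read a → write b, move left, go to P
P | ____[_]bb_   read _ → write b, move left, go to R
R | ___[_]bbb_   read _ → write a, move right, go to S
S | ___a[b]bb_   read b → write b, move left, go to P
P | ___[a]bbb_   read a → write _, move right, go to Q
Q | ____[b]bb_   read b → write a, move right, go to P
P | ____a[b]b_   read b → write b, move left, go to P
P | ____[a]bb_   read a → write _, move right, go to Q
Q | _____[b]b_   read b → write a, move right, go to P
P | _____a[b]_   read b → write b, move left, go to P
P | _____[a]b_   read a → write _, move right, go to Q
Q | ______[b]_   read b → write a, move right, go to P
P | ______a[_]   read _ → write b, move left, go to R
R | ______[a]b   read a → write b, move left, go to P
P | _____[_]bb   read _ → write b, move left, go to R
R | ____[_]bbb   read _ → write a, move right, go to S
S | ____a[b]bb
After 35 steps: state S, head at 3, tape abbb.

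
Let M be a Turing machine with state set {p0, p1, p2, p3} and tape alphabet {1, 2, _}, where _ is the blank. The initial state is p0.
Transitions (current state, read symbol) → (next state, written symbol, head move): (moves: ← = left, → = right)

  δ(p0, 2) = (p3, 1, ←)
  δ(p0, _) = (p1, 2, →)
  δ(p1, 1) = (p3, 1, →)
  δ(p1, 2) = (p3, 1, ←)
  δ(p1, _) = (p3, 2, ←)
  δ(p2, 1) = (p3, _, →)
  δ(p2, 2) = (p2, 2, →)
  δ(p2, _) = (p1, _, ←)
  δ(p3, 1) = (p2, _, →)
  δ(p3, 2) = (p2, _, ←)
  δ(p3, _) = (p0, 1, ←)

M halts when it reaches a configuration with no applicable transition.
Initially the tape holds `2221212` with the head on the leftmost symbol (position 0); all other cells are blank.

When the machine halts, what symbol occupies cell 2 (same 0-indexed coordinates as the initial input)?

1

p0 | __[2]221212   read 2 → write 1, move ←, go to p3
p3 | _[_]1221212   read _ → write 1, move ←, go to p0
p0 | [_]11221212   read _ → write 2, move →, go to p1
p1 | 2[1]1221212   read 1 → write 1, move →, go to p3
p3 | 21[1]221212   read 1 → write _, move →, go to p2
p2 | 21_[2]21212   read 2 → write 2, move →, go to p2
p2 | 21_2[2]1212   read 2 → write 2, move →, go to p2
p2 | 21_22[1]212   read 1 → write _, move →, go to p3
p3 | 21_22_[2]12   read 2 → write _, move ←, go to p2
p2 | 21_22[_]_12   read _ → write _, move ←, go to p1
p1 | 21_2[2]__12   read 2 → write 1, move ←, go to p3
p3 | 21_[2]1__12   read 2 → write _, move ←, go to p2
p2 | 21[_]_1__12   read _ → write _, move ←, go to p1
p1 | 2[1]__1__12   read 1 → write 1, move →, go to p3
p3 | 21[_]_1__12   read _ → write 1, move ←, go to p0
p0 | 2[1]1_1__12
Cell 2 holds 1 when M halts.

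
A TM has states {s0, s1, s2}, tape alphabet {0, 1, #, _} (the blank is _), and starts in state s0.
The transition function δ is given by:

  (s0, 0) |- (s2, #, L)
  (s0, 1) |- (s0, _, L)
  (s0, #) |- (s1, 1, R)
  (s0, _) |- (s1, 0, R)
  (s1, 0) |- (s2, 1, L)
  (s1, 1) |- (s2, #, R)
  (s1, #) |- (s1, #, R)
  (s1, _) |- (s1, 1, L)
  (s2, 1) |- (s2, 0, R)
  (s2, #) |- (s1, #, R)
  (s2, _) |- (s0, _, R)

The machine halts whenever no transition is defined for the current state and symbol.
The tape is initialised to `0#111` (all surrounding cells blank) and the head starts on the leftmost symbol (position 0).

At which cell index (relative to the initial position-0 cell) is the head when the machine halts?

4

s0 | _[0]#111___   read 0 → write #, move L, go to s2
s2 | [_]##111___   read _ → write _, move R, go to s0
s0 | _[#]#111___   read # → write 1, move R, go to s1
s1 | _1[#]111___   read # → write #, move R, go to s1
s1 | _1#[1]11___   read 1 → write #, move R, go to s2
s2 | _1##[1]1___   read 1 → write 0, move R, go to s2
s2 | _1##0[1]___   read 1 → write 0, move R, go to s2
s2 | _1##00[_]__   read _ → write _, move R, go to s0
s0 | _1##00_[_]_   read _ → write 0, move R, go to s1
s1 | _1##00_0[_]   read _ → write 1, move L, go to s1
s1 | _1##00_[0]1   read 0 → write 1, move L, go to s2
s2 | _1##00[_]11   read _ → write _, move R, go to s0
s0 | _1##00_[1]1   read 1 → write _, move L, go to s0
s0 | _1##00[_]_1   read _ → write 0, move R, go to s1
s1 | _1##000[_]1   read _ → write 1, move L, go to s1
s1 | _1##00[0]11   read 0 → write 1, move L, go to s2
s2 | _1##0[0]111
At halt the head is at cell 4.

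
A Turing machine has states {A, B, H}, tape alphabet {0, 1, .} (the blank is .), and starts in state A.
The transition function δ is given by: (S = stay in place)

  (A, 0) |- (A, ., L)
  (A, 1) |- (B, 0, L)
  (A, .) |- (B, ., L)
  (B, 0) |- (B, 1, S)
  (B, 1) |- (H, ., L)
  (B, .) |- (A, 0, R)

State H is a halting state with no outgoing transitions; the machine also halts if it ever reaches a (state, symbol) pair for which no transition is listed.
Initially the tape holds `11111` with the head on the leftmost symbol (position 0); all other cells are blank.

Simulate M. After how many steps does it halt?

9

state=A head=0 tape=....[1]1111   (A,1)→(B,0,L)
state=B head=-1 tape=...[.]01111   (B,.)→(A,0,R)
state=A head=0 tape=...0[0]1111   (A,0)→(A,.,L)
state=A head=-1 tape=...[0].1111   (A,0)→(A,.,L)
state=A head=-2 tape=..[.]..1111   (A,.)→(B,.,L)
state=B head=-3 tape=.[.]...1111   (B,.)→(A,0,R)
state=A head=-2 tape=.0[.]..1111   (A,.)→(B,.,L)
state=B head=-3 tape=.[0]...1111   (B,0)→(B,1,S)
state=B head=-3 tape=.[1]...1111   (B,1)→(H,.,L)
state=H head=-4 tape=[.]....1111
M halts after 9 transitions.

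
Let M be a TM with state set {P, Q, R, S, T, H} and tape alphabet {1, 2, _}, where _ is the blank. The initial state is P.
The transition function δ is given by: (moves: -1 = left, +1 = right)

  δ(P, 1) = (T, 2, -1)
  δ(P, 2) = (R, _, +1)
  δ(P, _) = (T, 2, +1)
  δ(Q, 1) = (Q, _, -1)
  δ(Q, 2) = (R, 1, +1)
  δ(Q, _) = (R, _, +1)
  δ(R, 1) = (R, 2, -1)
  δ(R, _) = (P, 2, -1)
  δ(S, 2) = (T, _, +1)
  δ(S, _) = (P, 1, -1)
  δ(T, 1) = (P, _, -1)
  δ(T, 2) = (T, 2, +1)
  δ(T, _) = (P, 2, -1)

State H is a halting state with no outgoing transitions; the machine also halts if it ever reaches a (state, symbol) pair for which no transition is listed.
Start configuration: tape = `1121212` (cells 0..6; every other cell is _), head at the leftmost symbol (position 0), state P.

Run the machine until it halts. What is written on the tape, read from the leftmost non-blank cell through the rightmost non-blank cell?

state=P head=0 tape=__[1]121212_   (P,1)→(T,2,-1)
state=T head=-1 tape=_[_]2121212_   (T,_)→(P,2,-1)
state=P head=-2 tape=[_]22121212_   (P,_)→(T,2,+1)
state=T head=-1 tape=2[2]2121212_   (T,2)→(T,2,+1)
state=T head=0 tape=22[2]121212_   (T,2)→(T,2,+1)
state=T head=1 tape=222[1]21212_   (T,1)→(P,_,-1)
state=P head=0 tape=22[2]_21212_   (P,2)→(R,_,+1)
state=R head=1 tape=22_[_]21212_   (R,_)→(P,2,-1)
state=P head=0 tape=22[_]221212_   (P,_)→(T,2,+1)
state=T head=1 tape=222[2]21212_   (T,2)→(T,2,+1)
state=T head=2 tape=2222[2]1212_   (T,2)→(T,2,+1)
state=T head=3 tape=22222[1]212_   (T,1)→(P,_,-1)
state=P head=2 tape=2222[2]_212_   (P,2)→(R,_,+1)
state=R head=3 tape=2222_[_]212_   (R,_)→(P,2,-1)
state=P head=2 tape=2222[_]2212_   (P,_)→(T,2,+1)
state=T head=3 tape=22222[2]212_   (T,2)→(T,2,+1)
state=T head=4 tape=222222[2]12_   (T,2)→(T,2,+1)
state=T head=5 tape=2222222[1]2_   (T,1)→(P,_,-1)
state=P head=4 tape=222222[2]_2_   (P,2)→(R,_,+1)
state=R head=5 tape=222222_[_]2_   (R,_)→(P,2,-1)
state=P head=4 tape=222222[_]22_   (P,_)→(T,2,+1)
state=T head=5 tape=2222222[2]2_   (T,2)→(T,2,+1)
state=T head=6 tape=22222222[2]_   (T,2)→(T,2,+1)
state=T head=7 tape=222222222[_]   (T,_)→(P,2,-1)
state=P head=6 tape=22222222[2]2   (P,2)→(R,_,+1)
state=R head=7 tape=22222222_[2]
The non-blank tape span at halt is 22222222_2.

22222222_2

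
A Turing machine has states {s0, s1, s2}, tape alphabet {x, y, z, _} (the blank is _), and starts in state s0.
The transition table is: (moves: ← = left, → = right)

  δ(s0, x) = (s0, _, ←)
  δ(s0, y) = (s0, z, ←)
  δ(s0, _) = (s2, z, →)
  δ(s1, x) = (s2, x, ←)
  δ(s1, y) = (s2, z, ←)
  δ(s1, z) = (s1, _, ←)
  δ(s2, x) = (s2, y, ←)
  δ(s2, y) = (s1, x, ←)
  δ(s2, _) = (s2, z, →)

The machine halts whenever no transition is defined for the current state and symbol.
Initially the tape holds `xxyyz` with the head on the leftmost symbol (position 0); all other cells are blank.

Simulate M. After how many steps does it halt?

4

state=s0 head=0 tape=_[x]xyyz   (s0,x)→(s0,_,←)
state=s0 head=-1 tape=[_]_xyyz   (s0,_)→(s2,z,→)
state=s2 head=0 tape=z[_]xyyz   (s2,_)→(s2,z,→)
state=s2 head=1 tape=zz[x]yyz   (s2,x)→(s2,y,←)
state=s2 head=0 tape=z[z]yyyz
M halts after 4 transitions.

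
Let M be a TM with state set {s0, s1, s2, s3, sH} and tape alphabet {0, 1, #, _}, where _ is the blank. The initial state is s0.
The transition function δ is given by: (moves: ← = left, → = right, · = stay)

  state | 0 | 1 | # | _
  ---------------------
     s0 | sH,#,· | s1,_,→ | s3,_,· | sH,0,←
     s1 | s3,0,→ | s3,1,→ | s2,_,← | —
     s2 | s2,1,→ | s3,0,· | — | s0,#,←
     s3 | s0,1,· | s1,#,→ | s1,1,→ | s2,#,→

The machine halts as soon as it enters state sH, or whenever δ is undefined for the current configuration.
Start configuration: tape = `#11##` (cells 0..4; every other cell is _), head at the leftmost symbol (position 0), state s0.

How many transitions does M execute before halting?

s0 | [#]11##   read # → write _, move ·, go to s3
s3 | [_]11##   read _ → write #, move →, go to s2
s2 | #[1]1##   read 1 → write 0, move ·, go to s3
s3 | #[0]1##   read 0 → write 1, move ·, go to s0
s0 | #[1]1##   read 1 → write _, move →, go to s1
s1 | #_[1]##   read 1 → write 1, move →, go to s3
s3 | #_1[#]#   read # → write 1, move →, go to s1
s1 | #_11[#]   read # → write _, move ←, go to s2
s2 | #_1[1]_   read 1 → write 0, move ·, go to s3
s3 | #_1[0]_   read 0 → write 1, move ·, go to s0
s0 | #_1[1]_   read 1 → write _, move →, go to s1
s1 | #_1_[_]
M halts after 11 transitions.

11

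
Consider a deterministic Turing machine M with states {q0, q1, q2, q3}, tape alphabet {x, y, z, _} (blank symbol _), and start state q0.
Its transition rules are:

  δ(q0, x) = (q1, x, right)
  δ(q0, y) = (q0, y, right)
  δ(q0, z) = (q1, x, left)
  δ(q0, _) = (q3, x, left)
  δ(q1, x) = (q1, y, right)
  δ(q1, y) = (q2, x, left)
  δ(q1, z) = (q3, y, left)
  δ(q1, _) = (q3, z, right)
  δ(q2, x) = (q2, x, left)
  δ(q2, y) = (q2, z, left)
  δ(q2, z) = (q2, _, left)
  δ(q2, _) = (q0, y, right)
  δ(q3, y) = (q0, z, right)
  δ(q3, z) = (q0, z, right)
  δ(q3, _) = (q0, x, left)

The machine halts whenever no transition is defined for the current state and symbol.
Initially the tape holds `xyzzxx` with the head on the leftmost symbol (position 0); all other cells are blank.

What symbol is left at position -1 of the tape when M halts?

q0 | ___[x]yzzxx   read x → write x, move right, go to q1
q1 | ___x[y]zzxx   read y → write x, move left, go to q2
q2 | ___[x]xzzxx   read x → write x, move left, go to q2
q2 | __[_]xxzzxx   read _ → write y, move right, go to q0
q0 | __y[x]xzzxx   read x → write x, move right, go to q1
q1 | __yx[x]zzxx   read x → write y, move right, go to q1
q1 | __yxy[z]zxx   read z → write y, move left, go to q3
q3 | __yx[y]yzxx   read y → write z, move right, go to q0
q0 | __yxz[y]zxx   read y → write y, move right, go to q0
q0 | __yxzy[z]xx   read z → write x, move left, go to q1
q1 | __yxz[y]xxx   read y → write x, move left, go to q2
q2 | __yx[z]xxxx   read z → write _, move left, go to q2
q2 | __y[x]_xxxx   read x → write x, move left, go to q2
q2 | __[y]x_xxxx   read y → write z, move left, go to q2
q2 | _[_]zx_xxxx   read _ → write y, move right, go to q0
q0 | _y[z]x_xxxx   read z → write x, move left, go to q1
q1 | _[y]xx_xxxx   read y → write x, move left, go to q2
q2 | [_]xxx_xxxx   read _ → write y, move right, go to q0
q0 | y[x]xx_xxxx   read x → write x, move right, go to q1
q1 | yx[x]x_xxxx   read x → write y, move right, go to q1
q1 | yxy[x]_xxxx   read x → write y, move right, go to q1
q1 | yxyy[_]xxxx   read _ → write z, move right, go to q3
q3 | yxyyz[x]xxx
Cell -1 holds y when M halts.

y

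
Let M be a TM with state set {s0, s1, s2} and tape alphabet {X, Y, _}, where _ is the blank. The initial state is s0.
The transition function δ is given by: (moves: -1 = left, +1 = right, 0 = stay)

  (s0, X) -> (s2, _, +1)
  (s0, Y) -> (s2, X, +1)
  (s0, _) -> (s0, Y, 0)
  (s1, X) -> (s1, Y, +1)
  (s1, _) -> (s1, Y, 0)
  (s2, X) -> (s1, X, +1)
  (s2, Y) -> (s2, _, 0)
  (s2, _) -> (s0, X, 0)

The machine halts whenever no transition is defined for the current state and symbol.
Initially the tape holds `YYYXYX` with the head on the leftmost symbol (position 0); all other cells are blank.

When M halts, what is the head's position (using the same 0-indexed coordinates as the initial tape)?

4

state=s0 head=0 tape=[Y]YYXYX   (s0,Y)→(s2,X,+1)
state=s2 head=1 tape=X[Y]YXYX   (s2,Y)→(s2,_,0)
state=s2 head=1 tape=X[_]YXYX   (s2,_)→(s0,X,0)
state=s0 head=1 tape=X[X]YXYX   (s0,X)→(s2,_,+1)
state=s2 head=2 tape=X_[Y]XYX   (s2,Y)→(s2,_,0)
state=s2 head=2 tape=X_[_]XYX   (s2,_)→(s0,X,0)
state=s0 head=2 tape=X_[X]XYX   (s0,X)→(s2,_,+1)
state=s2 head=3 tape=X__[X]YX   (s2,X)→(s1,X,+1)
state=s1 head=4 tape=X__X[Y]X
At halt the head is at cell 4.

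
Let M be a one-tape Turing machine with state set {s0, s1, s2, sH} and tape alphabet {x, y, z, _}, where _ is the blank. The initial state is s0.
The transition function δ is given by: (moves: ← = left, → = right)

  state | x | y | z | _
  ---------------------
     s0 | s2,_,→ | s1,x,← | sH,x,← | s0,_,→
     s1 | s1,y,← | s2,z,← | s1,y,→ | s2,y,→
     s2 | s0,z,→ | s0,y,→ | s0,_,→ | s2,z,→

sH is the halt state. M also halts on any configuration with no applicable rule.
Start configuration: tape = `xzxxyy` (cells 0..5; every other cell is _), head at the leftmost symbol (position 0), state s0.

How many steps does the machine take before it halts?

19

state=s0 head=0 tape=[x]zxxyy   (s0,x)→(s2,_,→)
state=s2 head=1 tape=_[z]xxyy   (s2,z)→(s0,_,→)
state=s0 head=2 tape=__[x]xyy   (s0,x)→(s2,_,→)
state=s2 head=3 tape=___[x]yy   (s2,x)→(s0,z,→)
state=s0 head=4 tape=___z[y]y   (s0,y)→(s1,x,←)
state=s1 head=3 tape=___[z]xy   (s1,z)→(s1,y,→)
state=s1 head=4 tape=___y[x]y   (s1,x)→(s1,y,←)
state=s1 head=3 tape=___[y]yy   (s1,y)→(s2,z,←)
state=s2 head=2 tape=__[_]zyy   (s2,_)→(s2,z,→)
state=s2 head=3 tape=__z[z]yy   (s2,z)→(s0,_,→)
state=s0 head=4 tape=__z_[y]y   (s0,y)→(s1,x,←)
state=s1 head=3 tape=__z[_]xy   (s1,_)→(s2,y,→)
state=s2 head=4 tape=__zy[x]y   (s2,x)→(s0,z,→)
state=s0 head=5 tape=__zyz[y]   (s0,y)→(s1,x,←)
state=s1 head=4 tape=__zy[z]x   (s1,z)→(s1,y,→)
state=s1 head=5 tape=__zyy[x]   (s1,x)→(s1,y,←)
state=s1 head=4 tape=__zy[y]y   (s1,y)→(s2,z,←)
state=s2 head=3 tape=__z[y]zy   (s2,y)→(s0,y,→)
state=s0 head=4 tape=__zy[z]y   (s0,z)→(sH,x,←)
state=sH head=3 tape=__z[y]xy
M halts after 19 transitions.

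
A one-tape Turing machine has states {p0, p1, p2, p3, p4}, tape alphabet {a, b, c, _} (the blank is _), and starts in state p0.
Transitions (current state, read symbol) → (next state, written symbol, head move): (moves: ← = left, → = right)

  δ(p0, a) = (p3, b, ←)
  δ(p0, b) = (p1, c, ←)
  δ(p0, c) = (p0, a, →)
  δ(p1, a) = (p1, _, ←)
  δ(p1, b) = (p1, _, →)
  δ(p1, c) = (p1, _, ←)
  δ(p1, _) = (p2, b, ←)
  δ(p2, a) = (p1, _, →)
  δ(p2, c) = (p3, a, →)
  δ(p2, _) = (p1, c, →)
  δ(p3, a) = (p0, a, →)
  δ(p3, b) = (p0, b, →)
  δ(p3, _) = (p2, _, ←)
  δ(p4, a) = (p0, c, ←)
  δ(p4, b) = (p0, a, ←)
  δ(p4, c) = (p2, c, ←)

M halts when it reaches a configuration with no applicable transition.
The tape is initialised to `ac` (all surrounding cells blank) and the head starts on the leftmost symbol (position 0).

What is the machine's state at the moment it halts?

state=p0 head=0 tape=__[a]c   (p0,a)→(p3,b,←)
state=p3 head=-1 tape=_[_]bc   (p3,_)→(p2,_,←)
state=p2 head=-2 tape=[_]_bc   (p2,_)→(p1,c,→)
state=p1 head=-1 tape=c[_]bc   (p1,_)→(p2,b,←)
state=p2 head=-2 tape=[c]bbc   (p2,c)→(p3,a,→)
state=p3 head=-1 tape=a[b]bc   (p3,b)→(p0,b,→)
state=p0 head=0 tape=ab[b]c   (p0,b)→(p1,c,←)
state=p1 head=-1 tape=a[b]cc   (p1,b)→(p1,_,→)
state=p1 head=0 tape=a_[c]c   (p1,c)→(p1,_,←)
state=p1 head=-1 tape=a[_]_c   (p1,_)→(p2,b,←)
state=p2 head=-2 tape=[a]b_c   (p2,a)→(p1,_,→)
state=p1 head=-1 tape=_[b]_c   (p1,b)→(p1,_,→)
state=p1 head=0 tape=__[_]c   (p1,_)→(p2,b,←)
state=p2 head=-1 tape=_[_]bc   (p2,_)→(p1,c,→)
state=p1 head=0 tape=_c[b]c   (p1,b)→(p1,_,→)
state=p1 head=1 tape=_c_[c]   (p1,c)→(p1,_,←)
state=p1 head=0 tape=_c[_]_   (p1,_)→(p2,b,←)
state=p2 head=-1 tape=_[c]b_   (p2,c)→(p3,a,→)
state=p3 head=0 tape=_a[b]_   (p3,b)→(p0,b,→)
state=p0 head=1 tape=_ab[_]
No transition is defined for (p0, _); M halts in state p0.

p0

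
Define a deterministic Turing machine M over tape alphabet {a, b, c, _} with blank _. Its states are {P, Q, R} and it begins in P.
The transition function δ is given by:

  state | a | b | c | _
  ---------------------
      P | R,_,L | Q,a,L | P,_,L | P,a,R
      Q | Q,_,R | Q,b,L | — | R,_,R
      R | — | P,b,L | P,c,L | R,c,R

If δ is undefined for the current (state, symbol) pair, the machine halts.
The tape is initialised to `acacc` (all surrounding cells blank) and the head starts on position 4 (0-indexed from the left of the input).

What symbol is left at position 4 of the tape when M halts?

P | __acac[c]   read c → write _, move L, go to P
P | __aca[c]_   read c → write _, move L, go to P
P | __ac[a]__   read a → write _, move L, go to R
R | __a[c]___   read c → write c, move L, go to P
P | __[a]c___   read a → write _, move L, go to R
R | _[_]_c___   read _ → write c, move R, go to R
R | _c[_]c___   read _ → write c, move R, go to R
R | _cc[c]___   read c → write c, move L, go to P
P | _c[c]c___   read c → write _, move L, go to P
P | _[c]_c___   read c → write _, move L, go to P
P | [_]__c___   read _ → write a, move R, go to P
P | a[_]_c___   read _ → write a, move R, go to P
P | aa[_]c___   read _ → write a, move R, go to P
P | aaa[c]___   read c → write _, move L, go to P
P | aa[a]____   read a → write _, move L, go to R
R | a[a]_____
Cell 4 holds _ when M halts.

_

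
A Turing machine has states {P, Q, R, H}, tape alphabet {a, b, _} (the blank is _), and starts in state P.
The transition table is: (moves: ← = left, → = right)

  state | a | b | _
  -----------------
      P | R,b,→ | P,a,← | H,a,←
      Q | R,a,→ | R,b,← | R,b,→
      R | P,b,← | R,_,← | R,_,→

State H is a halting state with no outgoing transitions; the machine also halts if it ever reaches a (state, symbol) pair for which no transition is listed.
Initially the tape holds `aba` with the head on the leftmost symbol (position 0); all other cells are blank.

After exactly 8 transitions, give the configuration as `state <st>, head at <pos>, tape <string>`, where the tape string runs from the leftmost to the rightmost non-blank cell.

state H, head at 0, tape ab

P | _[a]ba   read a → write b, move →, go to R
R | _b[b]a   read b → write _, move ←, go to R
R | _[b]_a   read b → write _, move ←, go to R
R | [_]__a   read _ → write _, move →, go to R
R | _[_]_a   read _ → write _, move →, go to R
R | __[_]a   read _ → write _, move →, go to R
R | ___[a]   read a → write b, move ←, go to P
P | __[_]b   read _ → write a, move ←, go to H
H | _[_]ab
After 8 steps: state H, head at 0, tape ab.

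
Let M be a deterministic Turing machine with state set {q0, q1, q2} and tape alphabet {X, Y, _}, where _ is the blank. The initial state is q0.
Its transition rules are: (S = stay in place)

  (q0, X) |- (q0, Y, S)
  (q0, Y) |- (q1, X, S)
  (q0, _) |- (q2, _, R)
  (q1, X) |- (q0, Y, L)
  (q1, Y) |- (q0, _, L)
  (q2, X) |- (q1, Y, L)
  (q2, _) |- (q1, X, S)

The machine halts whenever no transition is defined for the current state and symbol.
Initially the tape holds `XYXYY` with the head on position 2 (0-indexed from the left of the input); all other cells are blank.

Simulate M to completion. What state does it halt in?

q2

state=q0 head=2 tape=_XY[X]YY   (q0,X)→(q0,Y,S)
state=q0 head=2 tape=_XY[Y]YY   (q0,Y)→(q1,X,S)
state=q1 head=2 tape=_XY[X]YY   (q1,X)→(q0,Y,L)
state=q0 head=1 tape=_X[Y]YYY   (q0,Y)→(q1,X,S)
state=q1 head=1 tape=_X[X]YYY   (q1,X)→(q0,Y,L)
state=q0 head=0 tape=_[X]YYYY   (q0,X)→(q0,Y,S)
state=q0 head=0 tape=_[Y]YYYY   (q0,Y)→(q1,X,S)
state=q1 head=0 tape=_[X]YYYY   (q1,X)→(q0,Y,L)
state=q0 head=-1 tape=[_]YYYYY   (q0,_)→(q2,_,R)
state=q2 head=0 tape=_[Y]YYYY
No transition is defined for (q2, Y); M halts in state q2.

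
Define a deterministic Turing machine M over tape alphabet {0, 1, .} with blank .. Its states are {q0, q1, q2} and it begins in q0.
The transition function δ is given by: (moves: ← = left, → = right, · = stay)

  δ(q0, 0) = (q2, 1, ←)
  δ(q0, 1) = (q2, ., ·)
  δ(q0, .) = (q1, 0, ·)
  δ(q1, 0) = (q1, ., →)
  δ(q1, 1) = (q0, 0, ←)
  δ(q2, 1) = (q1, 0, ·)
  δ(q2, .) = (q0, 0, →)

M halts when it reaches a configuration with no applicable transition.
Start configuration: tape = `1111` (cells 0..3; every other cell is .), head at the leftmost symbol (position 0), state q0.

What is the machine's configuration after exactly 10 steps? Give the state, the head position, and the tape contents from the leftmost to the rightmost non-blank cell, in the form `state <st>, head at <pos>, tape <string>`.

state q1, head at 5, tape 0000

state=q0 head=0 tape=[1]111..   (q0,1)→(q2,.,·)
state=q2 head=0 tape=[.]111..   (q2,.)→(q0,0,→)
state=q0 head=1 tape=0[1]11..   (q0,1)→(q2,.,·)
state=q2 head=1 tape=0[.]11..   (q2,.)→(q0,0,→)
state=q0 head=2 tape=00[1]1..   (q0,1)→(q2,.,·)
state=q2 head=2 tape=00[.]1..   (q2,.)→(q0,0,→)
state=q0 head=3 tape=000[1]..   (q0,1)→(q2,.,·)
state=q2 head=3 tape=000[.]..   (q2,.)→(q0,0,→)
state=q0 head=4 tape=0000[.].   (q0,.)→(q1,0,·)
state=q1 head=4 tape=0000[0].   (q1,0)→(q1,.,→)
state=q1 head=5 tape=0000.[.]
After 10 steps: state q1, head at 5, tape 0000.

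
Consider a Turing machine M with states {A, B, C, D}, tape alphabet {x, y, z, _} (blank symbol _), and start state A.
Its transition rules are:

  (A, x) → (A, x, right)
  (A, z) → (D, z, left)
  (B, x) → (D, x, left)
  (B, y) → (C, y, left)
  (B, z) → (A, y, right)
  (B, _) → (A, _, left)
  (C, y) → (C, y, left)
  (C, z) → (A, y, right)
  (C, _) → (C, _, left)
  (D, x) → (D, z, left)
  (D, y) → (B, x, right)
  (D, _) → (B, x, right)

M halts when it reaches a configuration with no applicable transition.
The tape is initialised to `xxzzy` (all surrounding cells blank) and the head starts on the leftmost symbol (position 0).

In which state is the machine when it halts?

state=A head=0 tape=_[x]xzzy   (A,x)→(A,x,right)
state=A head=1 tape=_x[x]zzy   (A,x)→(A,x,right)
state=A head=2 tape=_xx[z]zy   (A,z)→(D,z,left)
state=D head=1 tape=_x[x]zzy   (D,x)→(D,z,left)
state=D head=0 tape=_[x]zzzy   (D,x)→(D,z,left)
state=D head=-1 tape=[_]zzzzy   (D,_)→(B,x,right)
state=B head=0 tape=x[z]zzzy   (B,z)→(A,y,right)
state=A head=1 tape=xy[z]zzy   (A,z)→(D,z,left)
state=D head=0 tape=x[y]zzzy   (D,y)→(B,x,right)
state=B head=1 tape=xx[z]zzy   (B,z)→(A,y,right)
state=A head=2 tape=xxy[z]zy   (A,z)→(D,z,left)
state=D head=1 tape=xx[y]zzy   (D,y)→(B,x,right)
state=B head=2 tape=xxx[z]zy   (B,z)→(A,y,right)
state=A head=3 tape=xxxy[z]y   (A,z)→(D,z,left)
state=D head=2 tape=xxx[y]zy   (D,y)→(B,x,right)
state=B head=3 tape=xxxx[z]y   (B,z)→(A,y,right)
state=A head=4 tape=xxxxy[y]
No transition is defined for (A, y); M halts in state A.

A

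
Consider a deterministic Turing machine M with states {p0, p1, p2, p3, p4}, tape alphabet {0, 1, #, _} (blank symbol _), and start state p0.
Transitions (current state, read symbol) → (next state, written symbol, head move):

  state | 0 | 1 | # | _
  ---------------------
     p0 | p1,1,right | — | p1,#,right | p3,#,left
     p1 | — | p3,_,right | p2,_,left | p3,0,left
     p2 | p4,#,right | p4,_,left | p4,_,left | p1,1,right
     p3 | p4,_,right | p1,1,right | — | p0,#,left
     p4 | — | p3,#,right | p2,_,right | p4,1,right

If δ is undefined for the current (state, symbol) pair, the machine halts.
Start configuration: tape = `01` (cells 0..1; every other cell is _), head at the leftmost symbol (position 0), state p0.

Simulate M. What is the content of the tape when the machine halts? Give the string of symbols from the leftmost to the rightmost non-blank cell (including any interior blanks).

111_10

state=p0 head=0 tape=_[0]1___   (p0,0)→(p1,1,right)
state=p1 head=1 tape=_1[1]___   (p1,1)→(p3,_,right)
state=p3 head=2 tape=_1_[_]__   (p3,_)→(p0,#,left)
state=p0 head=1 tape=_1[_]#__   (p0,_)→(p3,#,left)
state=p3 head=0 tape=_[1]##__   (p3,1)→(p1,1,right)
state=p1 head=1 tape=_1[#]#__   (p1,#)→(p2,_,left)
state=p2 head=0 tape=_[1]_#__   (p2,1)→(p4,_,left)
state=p4 head=-1 tape=[_]__#__   (p4,_)→(p4,1,right)
state=p4 head=0 tape=1[_]_#__   (p4,_)→(p4,1,right)
state=p4 head=1 tape=11[_]#__   (p4,_)→(p4,1,right)
state=p4 head=2 tape=111[#]__   (p4,#)→(p2,_,right)
state=p2 head=3 tape=111_[_]_   (p2,_)→(p1,1,right)
state=p1 head=4 tape=111_1[_]   (p1,_)→(p3,0,left)
state=p3 head=3 tape=111_[1]0   (p3,1)→(p1,1,right)
state=p1 head=4 tape=111_1[0]
The non-blank tape span at halt is 111_10.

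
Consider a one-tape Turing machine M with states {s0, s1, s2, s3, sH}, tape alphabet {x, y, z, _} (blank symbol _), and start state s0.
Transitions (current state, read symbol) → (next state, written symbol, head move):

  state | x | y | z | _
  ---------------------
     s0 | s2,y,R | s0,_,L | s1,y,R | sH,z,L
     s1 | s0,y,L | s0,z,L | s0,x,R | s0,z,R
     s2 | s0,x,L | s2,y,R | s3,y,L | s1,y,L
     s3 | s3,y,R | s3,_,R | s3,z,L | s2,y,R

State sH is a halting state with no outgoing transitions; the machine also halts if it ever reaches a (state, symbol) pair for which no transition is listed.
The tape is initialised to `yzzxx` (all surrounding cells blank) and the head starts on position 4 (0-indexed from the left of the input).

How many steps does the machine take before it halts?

12

state=s0 head=4 tape=yzzx[x]___   (s0,x)→(s2,y,R)
state=s2 head=5 tape=yzzxy[_]__   (s2,_)→(s1,y,L)
state=s1 head=4 tape=yzzx[y]y__   (s1,y)→(s0,z,L)
state=s0 head=3 tape=yzz[x]zy__   (s0,x)→(s2,y,R)
state=s2 head=4 tape=yzzy[z]y__   (s2,z)→(s3,y,L)
state=s3 head=3 tape=yzz[y]yy__   (s3,y)→(s3,_,R)
state=s3 head=4 tape=yzz_[y]y__   (s3,y)→(s3,_,R)
state=s3 head=5 tape=yzz__[y]__   (s3,y)→(s3,_,R)
state=s3 head=6 tape=yzz___[_]_   (s3,_)→(s2,y,R)
state=s2 head=7 tape=yzz___y[_]   (s2,_)→(s1,y,L)
state=s1 head=6 tape=yzz___[y]y   (s1,y)→(s0,z,L)
state=s0 head=5 tape=yzz__[_]zy   (s0,_)→(sH,z,L)
state=sH head=4 tape=yzz_[_]zzy
M halts after 12 transitions.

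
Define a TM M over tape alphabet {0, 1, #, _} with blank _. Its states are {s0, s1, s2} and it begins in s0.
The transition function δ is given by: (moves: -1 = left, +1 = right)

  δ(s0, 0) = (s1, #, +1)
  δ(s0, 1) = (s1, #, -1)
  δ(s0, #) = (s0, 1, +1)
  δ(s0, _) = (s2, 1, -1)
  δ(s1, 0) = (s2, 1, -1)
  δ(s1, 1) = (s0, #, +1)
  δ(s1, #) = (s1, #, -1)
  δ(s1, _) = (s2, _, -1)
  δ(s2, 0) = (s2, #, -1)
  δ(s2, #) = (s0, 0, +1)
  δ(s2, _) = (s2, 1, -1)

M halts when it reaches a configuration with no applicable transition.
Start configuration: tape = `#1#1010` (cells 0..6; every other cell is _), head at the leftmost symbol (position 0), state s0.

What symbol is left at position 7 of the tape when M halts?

1

state=s0 head=0 tape=[#]1#1010__   (s0,#)→(s0,1,+1)
state=s0 head=1 tape=1[1]#1010__   (s0,1)→(s1,#,-1)
state=s1 head=0 tape=[1]##1010__   (s1,1)→(s0,#,+1)
state=s0 head=1 tape=#[#]#1010__   (s0,#)→(s0,1,+1)
state=s0 head=2 tape=#1[#]1010__   (s0,#)→(s0,1,+1)
state=s0 head=3 tape=#11[1]010__   (s0,1)→(s1,#,-1)
state=s1 head=2 tape=#1[1]#010__   (s1,1)→(s0,#,+1)
state=s0 head=3 tape=#1#[#]010__   (s0,#)→(s0,1,+1)
state=s0 head=4 tape=#1#1[0]10__   (s0,0)→(s1,#,+1)
state=s1 head=5 tape=#1#1#[1]0__   (s1,1)→(s0,#,+1)
state=s0 head=6 tape=#1#1##[0]__   (s0,0)→(s1,#,+1)
state=s1 head=7 tape=#1#1###[_]_   (s1,_)→(s2,_,-1)
state=s2 head=6 tape=#1#1##[#]__   (s2,#)→(s0,0,+1)
state=s0 head=7 tape=#1#1##0[_]_   (s0,_)→(s2,1,-1)
state=s2 head=6 tape=#1#1##[0]1_   (s2,0)→(s2,#,-1)
state=s2 head=5 tape=#1#1#[#]#1_   (s2,#)→(s0,0,+1)
state=s0 head=6 tape=#1#1#0[#]1_   (s0,#)→(s0,1,+1)
state=s0 head=7 tape=#1#1#01[1]_   (s0,1)→(s1,#,-1)
state=s1 head=6 tape=#1#1#0[1]#_   (s1,1)→(s0,#,+1)
state=s0 head=7 tape=#1#1#0#[#]_   (s0,#)→(s0,1,+1)
state=s0 head=8 tape=#1#1#0#1[_]   (s0,_)→(s2,1,-1)
state=s2 head=7 tape=#1#1#0#[1]1
Cell 7 holds 1 when M halts.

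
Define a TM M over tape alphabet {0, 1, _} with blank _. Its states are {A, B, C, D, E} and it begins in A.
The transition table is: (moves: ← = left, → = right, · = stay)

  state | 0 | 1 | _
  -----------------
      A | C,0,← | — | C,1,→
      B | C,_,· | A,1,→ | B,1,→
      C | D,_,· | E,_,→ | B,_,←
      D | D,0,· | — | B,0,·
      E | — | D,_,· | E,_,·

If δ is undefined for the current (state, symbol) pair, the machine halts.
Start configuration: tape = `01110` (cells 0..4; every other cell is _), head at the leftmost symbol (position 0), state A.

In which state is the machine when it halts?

E

A | __[0]1110   read 0 → write 0, move ←, go to C
C | _[_]01110   read _ → write _, move ←, go to B
B | [_]_01110   read _ → write 1, move →, go to B
B | 1[_]01110   read _ → write 1, move →, go to B
B | 11[0]1110   read 0 → write _, move ·, go to C
C | 11[_]1110   read _ → write _, move ←, go to B
B | 1[1]_1110   read 1 → write 1, move →, go to A
A | 11[_]1110   read _ → write 1, move →, go to C
C | 111[1]110   read 1 → write _, move →, go to E
E | 111_[1]10   read 1 → write _, move ·, go to D
D | 111_[_]10   read _ → write 0, move ·, go to B
B | 111_[0]10   read 0 → write _, move ·, go to C
C | 111_[_]10   read _ → write _, move ←, go to B
B | 111[_]_10   read _ → write 1, move →, go to B
B | 1111[_]10   read _ → write 1, move →, go to B
B | 11111[1]0   read 1 → write 1, move →, go to A
A | 111111[0]   read 0 → write 0, move ←, go to C
C | 11111[1]0   read 1 → write _, move →, go to E
E | 11111_[0]
No transition is defined for (E, 0); M halts in state E.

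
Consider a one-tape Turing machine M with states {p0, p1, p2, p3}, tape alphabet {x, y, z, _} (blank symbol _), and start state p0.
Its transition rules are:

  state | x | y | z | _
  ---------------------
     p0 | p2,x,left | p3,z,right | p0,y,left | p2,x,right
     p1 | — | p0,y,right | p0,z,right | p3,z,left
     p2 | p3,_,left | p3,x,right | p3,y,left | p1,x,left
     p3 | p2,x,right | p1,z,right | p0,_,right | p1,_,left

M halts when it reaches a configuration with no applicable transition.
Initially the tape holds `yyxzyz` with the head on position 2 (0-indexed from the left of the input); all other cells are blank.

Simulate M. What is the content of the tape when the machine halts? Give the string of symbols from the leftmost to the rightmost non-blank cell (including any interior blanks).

p0 | yy[x]zyz__   read x → write x, move left, go to p2
p2 | y[y]xzyz__   read y → write x, move right, go to p3
p3 | yx[x]zyz__   read x → write x, move right, go to p2
p2 | yxx[z]yz__   read z → write y, move left, go to p3
p3 | yx[x]yyz__   read x → write x, move right, go to p2
p2 | yxx[y]yz__   read y → write x, move right, go to p3
p3 | yxxx[y]z__   read y → write z, move right, go to p1
p1 | yxxxz[z]__   read z → write z, move right, go to p0
p0 | yxxxzz[_]_   read _ → write x, move right, go to p2
p2 | yxxxzzx[_]   read _ → write x, move left, go to p1
p1 | yxxxzz[x]x
The non-blank tape span at halt is yxxxzzxx.

yxxxzzxx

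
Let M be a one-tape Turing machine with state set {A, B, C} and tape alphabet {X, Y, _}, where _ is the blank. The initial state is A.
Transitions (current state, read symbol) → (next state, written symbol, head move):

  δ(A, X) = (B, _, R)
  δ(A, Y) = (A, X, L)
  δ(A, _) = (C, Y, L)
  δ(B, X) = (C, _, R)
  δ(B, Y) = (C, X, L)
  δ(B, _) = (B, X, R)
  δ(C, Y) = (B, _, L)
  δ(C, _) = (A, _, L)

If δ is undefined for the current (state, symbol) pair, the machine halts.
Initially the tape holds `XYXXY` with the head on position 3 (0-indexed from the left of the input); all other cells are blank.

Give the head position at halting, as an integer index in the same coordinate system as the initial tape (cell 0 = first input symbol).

state=A head=3 tape=XYX[X]Y_   (A,X)→(B,_,R)
state=B head=4 tape=XYX_[Y]_   (B,Y)→(C,X,L)
state=C head=3 tape=XYX[_]X_   (C,_)→(A,_,L)
state=A head=2 tape=XY[X]_X_   (A,X)→(B,_,R)
state=B head=3 tape=XY_[_]X_   (B,_)→(B,X,R)
state=B head=4 tape=XY_X[X]_   (B,X)→(C,_,R)
state=C head=5 tape=XY_X_[_]   (C,_)→(A,_,L)
state=A head=4 tape=XY_X[_]_   (A,_)→(C,Y,L)
state=C head=3 tape=XY_[X]Y_
At halt the head is at cell 3.

3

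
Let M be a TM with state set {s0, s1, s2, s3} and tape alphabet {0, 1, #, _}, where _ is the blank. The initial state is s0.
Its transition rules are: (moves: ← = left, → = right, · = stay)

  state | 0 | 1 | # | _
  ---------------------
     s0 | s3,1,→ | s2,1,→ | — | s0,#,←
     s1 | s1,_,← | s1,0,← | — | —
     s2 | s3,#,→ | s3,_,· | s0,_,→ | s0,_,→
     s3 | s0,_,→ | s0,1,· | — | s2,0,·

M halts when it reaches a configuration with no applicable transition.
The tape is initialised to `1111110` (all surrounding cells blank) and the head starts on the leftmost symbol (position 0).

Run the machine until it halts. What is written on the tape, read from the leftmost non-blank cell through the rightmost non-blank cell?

s0 | [1]111110_   read 1 → write 1, move →, go to s2
s2 | 1[1]11110_   read 1 → write _, move ·, go to s3
s3 | 1[_]11110_   read _ → write 0, move ·, go to s2
s2 | 1[0]11110_   read 0 → write #, move →, go to s3
s3 | 1#[1]1110_   read 1 → write 1, move ·, go to s0
s0 | 1#[1]1110_   read 1 → write 1, move →, go to s2
s2 | 1#1[1]110_   read 1 → write _, move ·, go to s3
s3 | 1#1[_]110_   read _ → write 0, move ·, go to s2
s2 | 1#1[0]110_   read 0 → write #, move →, go to s3
s3 | 1#1#[1]10_   read 1 → write 1, move ·, go to s0
s0 | 1#1#[1]10_   read 1 → write 1, move →, go to s2
s2 | 1#1#1[1]0_   read 1 → write _, move ·, go to s3
s3 | 1#1#1[_]0_   read _ → write 0, move ·, go to s2
s2 | 1#1#1[0]0_   read 0 → write #, move →, go to s3
s3 | 1#1#1#[0]_   read 0 → write _, move →, go to s0
s0 | 1#1#1#_[_]   read _ → write #, move ←, go to s0
s0 | 1#1#1#[_]#   read _ → write #, move ←, go to s0
s0 | 1#1#1[#]##
The non-blank tape span at halt is 1#1#1###.

1#1#1###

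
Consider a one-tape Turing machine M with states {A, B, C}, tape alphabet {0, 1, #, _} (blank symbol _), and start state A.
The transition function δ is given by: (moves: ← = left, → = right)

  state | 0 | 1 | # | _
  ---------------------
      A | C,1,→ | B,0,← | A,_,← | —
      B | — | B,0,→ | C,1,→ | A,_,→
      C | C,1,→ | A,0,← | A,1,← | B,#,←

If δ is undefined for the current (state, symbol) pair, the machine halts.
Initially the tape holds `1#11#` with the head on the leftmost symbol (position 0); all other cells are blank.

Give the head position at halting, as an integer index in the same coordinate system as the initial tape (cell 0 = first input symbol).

state=A head=0 tape=_[1]#11#   (A,1)→(B,0,←)
state=B head=-1 tape=[_]0#11#   (B,_)→(A,_,→)
state=A head=0 tape=_[0]#11#   (A,0)→(C,1,→)
state=C head=1 tape=_1[#]11#   (C,#)→(A,1,←)
state=A head=0 tape=_[1]111#   (A,1)→(B,0,←)
state=B head=-1 tape=[_]0111#   (B,_)→(A,_,→)
state=A head=0 tape=_[0]111#   (A,0)→(C,1,→)
state=C head=1 tape=_1[1]11#   (C,1)→(A,0,←)
state=A head=0 tape=_[1]011#   (A,1)→(B,0,←)
state=B head=-1 tape=[_]0011#   (B,_)→(A,_,→)
state=A head=0 tape=_[0]011#   (A,0)→(C,1,→)
state=C head=1 tape=_1[0]11#   (C,0)→(C,1,→)
state=C head=2 tape=_11[1]1#   (C,1)→(A,0,←)
state=A head=1 tape=_1[1]01#   (A,1)→(B,0,←)
state=B head=0 tape=_[1]001#   (B,1)→(B,0,→)
state=B head=1 tape=_0[0]01#
At halt the head is at cell 1.

1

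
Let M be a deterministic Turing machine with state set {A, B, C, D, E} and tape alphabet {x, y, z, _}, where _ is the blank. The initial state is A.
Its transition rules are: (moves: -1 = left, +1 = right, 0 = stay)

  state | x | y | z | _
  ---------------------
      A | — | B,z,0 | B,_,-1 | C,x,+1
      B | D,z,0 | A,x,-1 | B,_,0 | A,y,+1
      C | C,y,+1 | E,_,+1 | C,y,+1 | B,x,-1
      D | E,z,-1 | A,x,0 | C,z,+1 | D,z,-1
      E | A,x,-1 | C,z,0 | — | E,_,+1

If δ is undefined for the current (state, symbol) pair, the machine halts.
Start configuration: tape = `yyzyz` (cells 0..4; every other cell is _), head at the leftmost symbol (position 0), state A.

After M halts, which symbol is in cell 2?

_

state=A head=0 tape=[y]yzyz   (A,y)→(B,z,0)
state=B head=0 tape=[z]yzyz   (B,z)→(B,_,0)
state=B head=0 tape=[_]yzyz   (B,_)→(A,y,+1)
state=A head=1 tape=y[y]zyz   (A,y)→(B,z,0)
state=B head=1 tape=y[z]zyz   (B,z)→(B,_,0)
state=B head=1 tape=y[_]zyz   (B,_)→(A,y,+1)
state=A head=2 tape=yy[z]yz   (A,z)→(B,_,-1)
state=B head=1 tape=y[y]_yz   (B,y)→(A,x,-1)
state=A head=0 tape=[y]x_yz   (A,y)→(B,z,0)
state=B head=0 tape=[z]x_yz   (B,z)→(B,_,0)
state=B head=0 tape=[_]x_yz   (B,_)→(A,y,+1)
state=A head=1 tape=y[x]_yz
Cell 2 holds _ when M halts.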